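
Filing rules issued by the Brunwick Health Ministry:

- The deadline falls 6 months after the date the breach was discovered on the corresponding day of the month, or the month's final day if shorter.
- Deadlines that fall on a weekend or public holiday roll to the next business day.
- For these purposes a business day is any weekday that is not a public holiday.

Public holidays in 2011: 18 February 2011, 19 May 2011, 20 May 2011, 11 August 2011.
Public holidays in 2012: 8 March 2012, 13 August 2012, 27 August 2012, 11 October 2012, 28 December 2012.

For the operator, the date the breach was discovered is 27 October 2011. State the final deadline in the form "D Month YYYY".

27 April 2012

6 months from 27 October 2011 is 27 April 2012.
27 April 2012 is a Friday and not a listed holiday, so it stands.
Final deadline: 27 April 2012.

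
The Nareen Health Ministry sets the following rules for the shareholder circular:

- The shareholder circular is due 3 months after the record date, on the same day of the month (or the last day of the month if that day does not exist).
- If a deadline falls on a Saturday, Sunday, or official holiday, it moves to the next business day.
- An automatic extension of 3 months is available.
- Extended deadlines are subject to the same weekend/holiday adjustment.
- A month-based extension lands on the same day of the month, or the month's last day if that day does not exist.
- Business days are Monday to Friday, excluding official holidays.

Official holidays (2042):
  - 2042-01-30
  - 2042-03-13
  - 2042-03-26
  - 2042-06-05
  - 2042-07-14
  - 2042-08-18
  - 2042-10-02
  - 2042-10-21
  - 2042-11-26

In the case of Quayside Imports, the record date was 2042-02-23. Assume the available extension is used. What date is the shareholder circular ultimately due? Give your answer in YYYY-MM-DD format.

3 months from 2042-02-23 is 2042-05-23.
2042-05-23 (Friday) is already a business day.
Add 3 months to 2042-05-23: 2042-08-23.
Because 2042-08-23 is a Saturday, the deadline becomes 2042-08-25 (Monday).
Final deadline: 2042-08-25.

2042-08-25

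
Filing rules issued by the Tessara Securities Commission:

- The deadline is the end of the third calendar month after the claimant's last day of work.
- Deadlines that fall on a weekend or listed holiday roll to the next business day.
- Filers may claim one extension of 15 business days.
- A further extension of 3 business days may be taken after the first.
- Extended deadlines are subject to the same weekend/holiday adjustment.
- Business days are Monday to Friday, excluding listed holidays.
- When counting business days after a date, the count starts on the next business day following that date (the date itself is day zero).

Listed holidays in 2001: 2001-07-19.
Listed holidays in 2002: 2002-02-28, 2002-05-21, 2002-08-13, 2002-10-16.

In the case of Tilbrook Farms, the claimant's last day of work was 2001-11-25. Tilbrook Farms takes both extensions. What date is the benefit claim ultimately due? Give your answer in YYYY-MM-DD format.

3 months after 2001-11-25 falls in February 2002; the last day of that month is 2002-02-28.
Because 2002-02-28 is a listed holiday, the deadline becomes 2002-03-01 (Friday).
Applying the 15-business-day extension: 15 business days after 2002-03-01 is 2002-03-22.
2002-03-22 is a Friday and not a listed holiday, so it stands.
The 3-business-day extension runs from 2002-03-22 to 2002-03-27.
2002-03-27 falls on a Wednesday, which is a business day, so no adjustment is needed.
Deadline: 2002-03-27.

2002-03-27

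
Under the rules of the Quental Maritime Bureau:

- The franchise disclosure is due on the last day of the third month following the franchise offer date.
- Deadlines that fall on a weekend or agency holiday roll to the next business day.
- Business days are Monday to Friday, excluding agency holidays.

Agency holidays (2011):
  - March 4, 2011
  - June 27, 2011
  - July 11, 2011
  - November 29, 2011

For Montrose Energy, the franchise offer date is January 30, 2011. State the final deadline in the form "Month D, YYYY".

The third month after January 30, 2011 is April 2011, whose last day is April 30, 2011.
April 30, 2011 is a Saturday; the next business day is May 2, 2011 (Monday).
The final due date is May 2, 2011.

May 2, 2011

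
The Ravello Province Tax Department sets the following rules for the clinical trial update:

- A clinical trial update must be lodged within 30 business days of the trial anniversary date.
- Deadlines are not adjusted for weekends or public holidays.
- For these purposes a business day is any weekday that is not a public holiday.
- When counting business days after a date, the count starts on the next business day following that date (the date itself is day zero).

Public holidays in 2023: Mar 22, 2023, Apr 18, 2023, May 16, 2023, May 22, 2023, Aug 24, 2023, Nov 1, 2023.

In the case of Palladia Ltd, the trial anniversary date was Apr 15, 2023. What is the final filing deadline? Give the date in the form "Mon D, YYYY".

Counting 30 business days after Apr 15, 2023 (skipping weekends and listed holidays) reaches May 31, 2023.
May 31, 2023 is a Wednesday; no weekend or holiday adjustment applies.
So the filing is due May 31, 2023.

May 31, 2023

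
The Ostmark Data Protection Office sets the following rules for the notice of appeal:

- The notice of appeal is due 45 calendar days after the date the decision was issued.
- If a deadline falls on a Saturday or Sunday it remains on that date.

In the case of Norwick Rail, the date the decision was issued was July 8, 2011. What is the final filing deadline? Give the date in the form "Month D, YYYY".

Adding 45 calendar days to July 8, 2011 gives August 22, 2011.
August 22, 2011 falls on a Monday. The rules make no weekend/holiday allowance, so it remains August 22, 2011.
The final due date is August 22, 2011.

August 22, 2011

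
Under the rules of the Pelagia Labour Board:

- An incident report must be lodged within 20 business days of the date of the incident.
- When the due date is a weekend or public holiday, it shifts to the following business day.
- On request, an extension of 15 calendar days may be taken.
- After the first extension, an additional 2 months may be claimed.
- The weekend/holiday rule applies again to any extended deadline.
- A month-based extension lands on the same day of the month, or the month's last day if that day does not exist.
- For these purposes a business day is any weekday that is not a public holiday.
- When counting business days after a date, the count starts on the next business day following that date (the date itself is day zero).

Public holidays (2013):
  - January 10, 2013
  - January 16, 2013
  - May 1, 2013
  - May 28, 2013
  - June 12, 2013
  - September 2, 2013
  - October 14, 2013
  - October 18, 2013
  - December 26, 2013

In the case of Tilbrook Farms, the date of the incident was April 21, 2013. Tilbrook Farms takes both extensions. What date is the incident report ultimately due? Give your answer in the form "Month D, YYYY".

August 5, 2013

20 business days after April 21, 2013, excluding weekends and holidays, is May 20, 2013.
May 20, 2013 falls on a Monday, which is a business day, so no adjustment is needed.
Applying the 15-calendar-day extension: May 20, 2013 + 15 days = June 4, 2013.
June 4, 2013 is a Tuesday and not a listed holiday, so it stands.
The 2 months extension carries June 4, 2013 to August 4, 2013.
August 4, 2013 is a Sunday, so it moves to the next business day, August 5, 2013 (Monday).
Deadline: August 5, 2013.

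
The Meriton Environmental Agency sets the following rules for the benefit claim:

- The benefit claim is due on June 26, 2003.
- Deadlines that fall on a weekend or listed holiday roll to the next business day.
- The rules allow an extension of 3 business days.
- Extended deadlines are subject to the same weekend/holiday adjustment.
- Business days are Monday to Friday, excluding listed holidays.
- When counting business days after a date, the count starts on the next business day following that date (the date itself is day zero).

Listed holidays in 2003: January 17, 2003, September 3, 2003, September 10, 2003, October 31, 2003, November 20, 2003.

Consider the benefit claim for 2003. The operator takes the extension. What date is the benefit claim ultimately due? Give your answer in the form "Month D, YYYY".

The statutory due date is June 26, 2003.
June 26, 2003 is a Thursday and not a listed holiday, so it stands.
Applying the 3-business-day extension: 3 business days after June 26, 2003 is July 1, 2003.
July 1, 2003 is a Tuesday and not a listed holiday, so it stands.
Deadline: July 1, 2003.

July 1, 2003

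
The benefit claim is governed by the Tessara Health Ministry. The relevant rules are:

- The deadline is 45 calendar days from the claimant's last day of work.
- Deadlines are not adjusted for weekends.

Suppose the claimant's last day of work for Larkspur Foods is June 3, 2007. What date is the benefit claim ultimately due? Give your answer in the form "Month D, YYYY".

July 18, 2007

Trigger date June 3, 2007 + 45 calendar days = July 18, 2007.
No adjustment is made for weekends or holidays, so July 18, 2007 stands.
The final due date is July 18, 2007.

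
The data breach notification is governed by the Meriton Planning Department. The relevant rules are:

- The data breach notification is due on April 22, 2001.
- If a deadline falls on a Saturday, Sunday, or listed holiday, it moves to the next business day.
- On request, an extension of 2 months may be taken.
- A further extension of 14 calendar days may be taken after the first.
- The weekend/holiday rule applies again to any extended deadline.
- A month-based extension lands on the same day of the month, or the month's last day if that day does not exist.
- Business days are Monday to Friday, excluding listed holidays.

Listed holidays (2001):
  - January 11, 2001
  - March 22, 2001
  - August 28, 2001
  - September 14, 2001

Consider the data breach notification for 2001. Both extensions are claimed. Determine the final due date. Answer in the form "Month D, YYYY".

July 9, 2001

Start from the fixed due date, April 22, 2001.
April 22, 2001 is a Sunday; the next business day is April 23, 2001 (Monday).
The 2 months extension carries April 23, 2001 to June 23, 2001.
June 23, 2001 falls on a Saturday. Rolling to the next business day gives June 25, 2001, a Monday.
The 14-calendar-day extension moves the deadline from June 25, 2001 to July 9, 2001.
July 9, 2001 is a Monday and not a listed holiday, so it stands.
Deadline: July 9, 2001.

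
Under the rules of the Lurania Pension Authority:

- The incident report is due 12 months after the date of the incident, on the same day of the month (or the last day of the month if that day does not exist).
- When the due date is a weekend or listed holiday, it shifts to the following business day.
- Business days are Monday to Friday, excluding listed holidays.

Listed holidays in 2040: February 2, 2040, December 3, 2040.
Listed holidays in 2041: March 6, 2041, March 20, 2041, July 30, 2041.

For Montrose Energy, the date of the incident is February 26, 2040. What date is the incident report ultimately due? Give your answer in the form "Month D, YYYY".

February 26, 2041

12 months from February 26, 2040 is February 26, 2041.
Since February 26, 2041 is a Tuesday and not a holiday, the date is unchanged.
Deadline: February 26, 2041.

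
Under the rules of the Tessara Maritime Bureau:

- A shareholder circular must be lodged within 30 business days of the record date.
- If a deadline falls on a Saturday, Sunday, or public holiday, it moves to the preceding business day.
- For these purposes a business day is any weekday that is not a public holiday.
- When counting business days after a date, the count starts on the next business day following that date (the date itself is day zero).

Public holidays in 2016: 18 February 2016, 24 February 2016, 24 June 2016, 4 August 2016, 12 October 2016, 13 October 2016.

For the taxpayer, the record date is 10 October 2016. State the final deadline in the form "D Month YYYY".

23 November 2016

Counting 30 business days after 10 October 2016 (skipping weekends and listed holidays) reaches 23 November 2016.
23 November 2016 (Wednesday) is already a business day.
Deadline: 23 November 2016.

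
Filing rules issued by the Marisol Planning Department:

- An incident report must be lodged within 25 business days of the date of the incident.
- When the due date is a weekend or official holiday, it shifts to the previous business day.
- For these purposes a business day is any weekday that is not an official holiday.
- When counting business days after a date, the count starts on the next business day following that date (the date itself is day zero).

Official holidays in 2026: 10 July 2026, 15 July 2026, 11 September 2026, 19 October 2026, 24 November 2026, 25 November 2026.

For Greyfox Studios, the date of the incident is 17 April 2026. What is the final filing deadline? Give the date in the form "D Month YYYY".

25 business days after 17 April 2026, excluding weekends and holidays, is 22 May 2026.
22 May 2026 (Friday) is already a business day.
Deadline: 22 May 2026.

22 May 2026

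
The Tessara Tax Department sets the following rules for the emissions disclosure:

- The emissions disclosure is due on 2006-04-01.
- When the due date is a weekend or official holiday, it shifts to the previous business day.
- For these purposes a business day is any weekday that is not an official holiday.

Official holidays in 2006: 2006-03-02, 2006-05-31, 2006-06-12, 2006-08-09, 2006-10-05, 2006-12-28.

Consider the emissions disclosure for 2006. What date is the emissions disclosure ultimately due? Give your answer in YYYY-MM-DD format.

The statutory due date is 2006-04-01.
2006-04-01 falls on a Saturday. Rolling to the preceding business day gives 2006-03-31, a Friday.
Deadline: 2006-03-31.

2006-03-31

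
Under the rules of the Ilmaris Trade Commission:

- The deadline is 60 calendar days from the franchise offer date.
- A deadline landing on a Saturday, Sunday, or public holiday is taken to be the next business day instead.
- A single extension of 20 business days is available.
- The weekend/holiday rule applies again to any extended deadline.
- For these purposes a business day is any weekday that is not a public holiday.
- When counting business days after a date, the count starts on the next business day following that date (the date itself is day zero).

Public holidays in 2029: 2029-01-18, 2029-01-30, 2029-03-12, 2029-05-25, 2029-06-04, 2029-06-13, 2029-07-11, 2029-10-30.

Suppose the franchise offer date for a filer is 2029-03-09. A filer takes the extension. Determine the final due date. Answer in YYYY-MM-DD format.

60 calendar days after 2029-03-09 is 2029-05-08.
2029-05-08 (Tuesday) is already a business day.
The 20-business-day extension runs from 2029-05-08 to 2029-06-07.
2029-06-07 (Thursday) is already a business day.
The final due date is 2029-06-07.

2029-06-07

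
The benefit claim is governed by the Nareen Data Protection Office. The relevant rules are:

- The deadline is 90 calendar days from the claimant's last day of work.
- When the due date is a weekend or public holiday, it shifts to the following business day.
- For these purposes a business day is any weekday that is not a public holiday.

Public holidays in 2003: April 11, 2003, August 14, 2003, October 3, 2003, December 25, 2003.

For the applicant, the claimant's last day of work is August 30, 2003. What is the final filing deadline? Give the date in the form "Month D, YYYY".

November 28, 2003

Trigger date August 30, 2003 + 90 calendar days = November 28, 2003.
November 28, 2003 (Friday) is already a business day.
Deadline: November 28, 2003.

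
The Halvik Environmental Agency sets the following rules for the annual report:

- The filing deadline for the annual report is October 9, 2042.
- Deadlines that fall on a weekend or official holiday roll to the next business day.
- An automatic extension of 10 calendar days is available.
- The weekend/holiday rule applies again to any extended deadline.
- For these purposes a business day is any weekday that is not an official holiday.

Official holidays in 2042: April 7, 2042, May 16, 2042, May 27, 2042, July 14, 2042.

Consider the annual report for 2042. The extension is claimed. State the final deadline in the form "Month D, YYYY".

October 20, 2042

The stated deadline is October 9, 2042.
October 9, 2042 is a Thursday and not a listed holiday, so it stands.
The 10-calendar-day extension moves the deadline from October 9, 2042 to October 19, 2042.
October 19, 2042 is a Sunday; the next business day is October 20, 2042 (Monday).
So the filing is due October 20, 2042.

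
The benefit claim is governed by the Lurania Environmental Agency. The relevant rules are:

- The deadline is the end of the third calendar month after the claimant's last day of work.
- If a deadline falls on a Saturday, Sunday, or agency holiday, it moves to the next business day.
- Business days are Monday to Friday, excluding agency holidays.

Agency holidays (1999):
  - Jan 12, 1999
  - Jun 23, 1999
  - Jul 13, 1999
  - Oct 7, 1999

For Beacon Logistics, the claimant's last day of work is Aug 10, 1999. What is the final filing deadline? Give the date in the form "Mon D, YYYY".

3 months after Aug 10, 1999 falls in November 1999; the last day of that month is Nov 30, 1999.
Since Nov 30, 1999 is a Tuesday and not a holiday, the date is unchanged.
So the filing is due Nov 30, 1999.

Nov 30, 1999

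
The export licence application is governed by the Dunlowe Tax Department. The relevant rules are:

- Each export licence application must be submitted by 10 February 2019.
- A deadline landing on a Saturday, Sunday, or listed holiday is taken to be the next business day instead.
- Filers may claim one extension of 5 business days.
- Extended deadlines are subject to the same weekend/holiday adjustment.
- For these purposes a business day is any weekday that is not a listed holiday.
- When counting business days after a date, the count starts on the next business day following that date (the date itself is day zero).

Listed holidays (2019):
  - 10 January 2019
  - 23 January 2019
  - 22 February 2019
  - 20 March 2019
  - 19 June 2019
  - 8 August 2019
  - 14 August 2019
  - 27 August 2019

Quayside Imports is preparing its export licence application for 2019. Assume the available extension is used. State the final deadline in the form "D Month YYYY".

The statutory due date is 10 February 2019.
10 February 2019 is a Sunday; the next business day is 11 February 2019 (Monday).
Counting 5 further business days from 11 February 2019 reaches 18 February 2019.
18 February 2019 (Monday) is already a business day.
Deadline: 18 February 2019.

18 February 2019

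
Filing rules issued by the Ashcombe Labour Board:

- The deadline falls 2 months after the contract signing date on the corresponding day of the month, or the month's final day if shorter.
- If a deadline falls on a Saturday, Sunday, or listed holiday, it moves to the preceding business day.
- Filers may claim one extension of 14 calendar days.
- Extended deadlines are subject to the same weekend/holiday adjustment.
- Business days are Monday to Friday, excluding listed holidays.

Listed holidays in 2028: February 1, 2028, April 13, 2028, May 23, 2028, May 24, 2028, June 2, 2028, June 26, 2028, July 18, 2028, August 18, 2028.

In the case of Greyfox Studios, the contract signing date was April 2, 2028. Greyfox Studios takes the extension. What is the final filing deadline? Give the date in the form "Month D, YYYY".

June 15, 2028

Moving 2 months forward from April 2, 2028 on the corresponding day gives June 2, 2028.
June 2, 2028 is a listed holiday, so it moves to the preceding business day, June 1, 2028 (Thursday).
Add the 14 calendar-day extension to June 1, 2028: June 15, 2028.
Since June 15, 2028 is a Thursday and not a holiday, the date is unchanged.
Final deadline: June 15, 2028.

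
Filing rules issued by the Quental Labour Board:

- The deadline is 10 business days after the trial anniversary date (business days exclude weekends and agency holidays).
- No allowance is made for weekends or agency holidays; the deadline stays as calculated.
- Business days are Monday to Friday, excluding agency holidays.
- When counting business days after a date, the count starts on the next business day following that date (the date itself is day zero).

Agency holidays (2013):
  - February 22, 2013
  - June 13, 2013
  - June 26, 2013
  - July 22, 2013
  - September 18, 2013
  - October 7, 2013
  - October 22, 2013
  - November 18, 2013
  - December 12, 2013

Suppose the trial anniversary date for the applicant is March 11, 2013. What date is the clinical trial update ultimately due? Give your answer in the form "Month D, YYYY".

Starting the day after March 11, 2013 and counting 10 business days lands on March 25, 2013.
March 25, 2013 is a Monday; no weekend or holiday adjustment applies.
Deadline: March 25, 2013.

March 25, 2013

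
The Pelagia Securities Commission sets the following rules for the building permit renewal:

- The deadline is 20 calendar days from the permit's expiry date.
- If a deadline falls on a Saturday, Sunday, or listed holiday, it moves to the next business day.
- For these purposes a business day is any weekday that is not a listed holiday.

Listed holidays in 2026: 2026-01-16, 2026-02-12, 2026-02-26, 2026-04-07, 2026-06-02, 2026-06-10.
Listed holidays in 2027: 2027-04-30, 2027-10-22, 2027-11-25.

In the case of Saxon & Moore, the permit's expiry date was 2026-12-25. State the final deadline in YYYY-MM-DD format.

20 calendar days after 2026-12-25 is 2027-01-14.
2027-01-14 falls on a Thursday, which is a business day, so no adjustment is needed.
Deadline: 2027-01-14.

2027-01-14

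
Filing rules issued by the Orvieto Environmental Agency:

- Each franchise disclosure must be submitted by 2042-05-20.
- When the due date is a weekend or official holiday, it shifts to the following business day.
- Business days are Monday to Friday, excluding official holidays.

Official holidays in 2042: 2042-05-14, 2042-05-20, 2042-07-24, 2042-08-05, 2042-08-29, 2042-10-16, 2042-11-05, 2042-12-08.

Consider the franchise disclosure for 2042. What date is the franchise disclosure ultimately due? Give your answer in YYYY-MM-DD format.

2042-05-21

The stated deadline is 2042-05-20.
2042-05-20 is a listed holiday, so it moves to the next business day, 2042-05-21 (Wednesday).
So the filing is due 2042-05-21.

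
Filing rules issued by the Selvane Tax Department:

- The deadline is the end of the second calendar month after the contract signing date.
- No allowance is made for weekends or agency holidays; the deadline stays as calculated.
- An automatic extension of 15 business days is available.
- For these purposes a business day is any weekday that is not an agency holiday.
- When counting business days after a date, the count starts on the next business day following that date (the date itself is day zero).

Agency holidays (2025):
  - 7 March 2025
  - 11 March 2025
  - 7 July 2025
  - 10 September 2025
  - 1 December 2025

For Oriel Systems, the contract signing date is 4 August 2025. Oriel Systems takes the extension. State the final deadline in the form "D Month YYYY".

2 months after 4 August 2025 falls in October 2025; the last day of that month is 31 October 2025.
31 October 2025 falls on a Friday. The rules make no weekend/holiday allowance, so it remains 31 October 2025.
Counting 15 further business days from 31 October 2025 reaches 21 November 2025.
21 November 2025 falls on a Friday. The rules make no weekend/holiday allowance, so it remains 21 November 2025.
So the filing is due 21 November 2025.

21 November 2025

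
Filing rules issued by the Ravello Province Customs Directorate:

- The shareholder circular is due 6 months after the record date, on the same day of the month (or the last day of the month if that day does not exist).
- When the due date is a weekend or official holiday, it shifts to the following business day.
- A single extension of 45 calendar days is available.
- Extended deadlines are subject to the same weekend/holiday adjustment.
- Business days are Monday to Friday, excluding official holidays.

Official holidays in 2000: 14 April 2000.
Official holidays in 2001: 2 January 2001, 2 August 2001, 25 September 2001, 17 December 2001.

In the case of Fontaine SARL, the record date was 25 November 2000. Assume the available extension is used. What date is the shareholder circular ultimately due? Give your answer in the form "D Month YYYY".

9 July 2001

6 months after 25 November 2000, on the same day of the month, is 25 May 2001.
25 May 2001 is a Friday and not a listed holiday, so it stands.
Applying the 45-calendar-day extension: 25 May 2001 + 45 days = 9 July 2001.
Since 9 July 2001 is a Monday and not a holiday, the date is unchanged.
The final due date is 9 July 2001.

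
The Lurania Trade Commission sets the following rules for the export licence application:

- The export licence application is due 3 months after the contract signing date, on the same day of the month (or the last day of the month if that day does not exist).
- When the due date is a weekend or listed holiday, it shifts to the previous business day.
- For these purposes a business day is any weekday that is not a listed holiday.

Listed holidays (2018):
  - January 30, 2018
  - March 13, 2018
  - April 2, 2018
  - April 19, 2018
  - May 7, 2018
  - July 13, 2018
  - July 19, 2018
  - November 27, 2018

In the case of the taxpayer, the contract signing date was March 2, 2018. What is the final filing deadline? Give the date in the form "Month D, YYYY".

June 1, 2018

3 months after March 2, 2018, on the same day of the month, is June 2, 2018.
June 2, 2018 is a Saturday; the preceding business day is June 1, 2018 (Friday).
The final due date is June 1, 2018.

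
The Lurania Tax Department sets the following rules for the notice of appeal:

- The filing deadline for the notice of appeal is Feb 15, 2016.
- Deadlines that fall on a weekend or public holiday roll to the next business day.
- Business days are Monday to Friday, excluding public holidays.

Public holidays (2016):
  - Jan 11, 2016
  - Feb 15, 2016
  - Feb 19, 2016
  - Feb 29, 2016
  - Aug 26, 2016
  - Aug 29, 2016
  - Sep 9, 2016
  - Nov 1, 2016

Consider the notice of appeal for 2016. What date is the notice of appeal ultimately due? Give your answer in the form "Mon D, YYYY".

Start from the fixed due date, Feb 15, 2016.
Feb 15, 2016 falls on a listed holiday. Rolling to the next business day gives Feb 16, 2016, a Tuesday.
So the filing is due Feb 16, 2016.

Feb 16, 2016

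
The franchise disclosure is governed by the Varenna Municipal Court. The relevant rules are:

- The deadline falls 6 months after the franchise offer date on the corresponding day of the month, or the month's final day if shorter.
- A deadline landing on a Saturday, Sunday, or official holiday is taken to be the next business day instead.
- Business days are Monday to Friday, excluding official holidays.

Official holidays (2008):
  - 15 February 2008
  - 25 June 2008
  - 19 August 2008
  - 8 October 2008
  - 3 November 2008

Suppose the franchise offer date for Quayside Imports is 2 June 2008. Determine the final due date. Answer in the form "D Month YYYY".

2 December 2008

Moving 6 months forward from 2 June 2008 on the corresponding day gives 2 December 2008.
2 December 2008 is a Tuesday and not a listed holiday, so it stands.
Deadline: 2 December 2008.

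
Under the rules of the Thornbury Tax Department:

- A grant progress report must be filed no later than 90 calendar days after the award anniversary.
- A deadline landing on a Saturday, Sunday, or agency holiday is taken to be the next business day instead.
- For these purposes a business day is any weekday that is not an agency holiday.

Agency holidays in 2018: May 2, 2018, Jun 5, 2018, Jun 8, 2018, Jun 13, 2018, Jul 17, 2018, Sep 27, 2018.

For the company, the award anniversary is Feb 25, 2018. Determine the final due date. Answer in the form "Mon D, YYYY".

90 calendar days after Feb 25, 2018 is May 26, 2018.
Because May 26, 2018 is a Saturday, the deadline becomes May 28, 2018 (Monday).
So the filing is due May 28, 2018.

May 28, 2018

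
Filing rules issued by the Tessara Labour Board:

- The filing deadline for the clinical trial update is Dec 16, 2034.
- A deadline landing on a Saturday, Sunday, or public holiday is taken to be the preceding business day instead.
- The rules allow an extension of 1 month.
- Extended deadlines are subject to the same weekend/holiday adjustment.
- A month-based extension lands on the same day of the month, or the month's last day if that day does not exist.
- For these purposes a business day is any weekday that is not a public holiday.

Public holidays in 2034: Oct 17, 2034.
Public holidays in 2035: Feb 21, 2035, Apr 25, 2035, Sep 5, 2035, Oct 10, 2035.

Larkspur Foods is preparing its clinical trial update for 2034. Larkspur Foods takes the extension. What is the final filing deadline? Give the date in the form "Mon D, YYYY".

The statutory due date is Dec 16, 2034.
Dec 16, 2034 is a Saturday, so it moves to the preceding business day, Dec 15, 2034 (Friday).
The 1 month extension carries Dec 15, 2034 to Jan 15, 2035.
Jan 15, 2035 (Monday) is already a business day.
The final due date is Jan 15, 2035.

Jan 15, 2035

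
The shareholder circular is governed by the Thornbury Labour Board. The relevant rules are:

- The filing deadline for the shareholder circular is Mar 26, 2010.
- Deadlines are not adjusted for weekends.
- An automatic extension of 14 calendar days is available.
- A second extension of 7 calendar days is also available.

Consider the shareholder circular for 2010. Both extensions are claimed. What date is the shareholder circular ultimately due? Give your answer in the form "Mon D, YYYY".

Apr 16, 2010

The statutory due date is Mar 26, 2010.
Mar 26, 2010 falls on a Friday. The rules make no weekend/holiday allowance, so it remains Mar 26, 2010.
The 14-calendar-day extension moves the deadline from Mar 26, 2010 to Apr 9, 2010.
No adjustment is made for weekends or holidays, so Apr 9, 2010 stands.
The 7-calendar-day extension moves the deadline from Apr 9, 2010 to Apr 16, 2010.
No adjustment is made for weekends or holidays, so Apr 16, 2010 stands.
Deadline: Apr 16, 2010.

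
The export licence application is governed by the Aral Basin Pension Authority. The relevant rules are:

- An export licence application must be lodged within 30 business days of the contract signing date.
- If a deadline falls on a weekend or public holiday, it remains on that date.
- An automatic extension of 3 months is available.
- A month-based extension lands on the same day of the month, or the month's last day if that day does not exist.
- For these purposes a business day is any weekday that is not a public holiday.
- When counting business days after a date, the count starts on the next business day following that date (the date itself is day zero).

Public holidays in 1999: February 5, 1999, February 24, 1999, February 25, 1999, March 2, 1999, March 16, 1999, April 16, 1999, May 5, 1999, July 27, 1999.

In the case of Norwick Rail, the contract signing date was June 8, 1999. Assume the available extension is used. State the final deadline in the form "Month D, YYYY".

Starting the day after June 8, 1999 and counting 30 business days lands on July 20, 1999.
July 20, 1999 falls on a Tuesday. The rules make no weekend/holiday allowance, so it remains July 20, 1999.
Applying the 3 months extension: 3 months after July 20, 1999 is October 20, 1999.
October 20, 1999 is a Wednesday; no weekend or holiday adjustment applies.
Final deadline: October 20, 1999.

October 20, 1999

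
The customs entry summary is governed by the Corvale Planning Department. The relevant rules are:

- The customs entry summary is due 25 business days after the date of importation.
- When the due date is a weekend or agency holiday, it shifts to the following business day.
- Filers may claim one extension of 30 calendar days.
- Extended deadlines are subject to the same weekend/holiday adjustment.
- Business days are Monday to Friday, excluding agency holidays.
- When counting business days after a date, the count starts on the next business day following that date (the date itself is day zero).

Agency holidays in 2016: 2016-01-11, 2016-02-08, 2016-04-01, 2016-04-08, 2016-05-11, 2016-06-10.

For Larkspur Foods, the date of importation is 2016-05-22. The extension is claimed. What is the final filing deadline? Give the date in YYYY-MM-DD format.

2016-07-27

Starting the day after 2016-05-22 and counting 25 business days lands on 2016-06-27.
Since 2016-06-27 is a Monday and not a holiday, the date is unchanged.
Add the 30 calendar-day extension to 2016-06-27: 2016-07-27.
Since 2016-07-27 is a Wednesday and not a holiday, the date is unchanged.
So the filing is due 2016-07-27.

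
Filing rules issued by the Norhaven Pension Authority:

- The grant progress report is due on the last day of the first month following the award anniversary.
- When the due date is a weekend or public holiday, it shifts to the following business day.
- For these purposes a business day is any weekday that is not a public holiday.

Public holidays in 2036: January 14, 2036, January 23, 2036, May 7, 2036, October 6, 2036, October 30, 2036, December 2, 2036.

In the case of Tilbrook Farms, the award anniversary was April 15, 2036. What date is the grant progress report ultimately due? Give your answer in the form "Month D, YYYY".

The first month after April 15, 2036 is May 2036, whose last day is May 31, 2036.
Because May 31, 2036 is a Saturday, the deadline becomes June 2, 2036 (Monday).
So the filing is due June 2, 2036.

June 2, 2036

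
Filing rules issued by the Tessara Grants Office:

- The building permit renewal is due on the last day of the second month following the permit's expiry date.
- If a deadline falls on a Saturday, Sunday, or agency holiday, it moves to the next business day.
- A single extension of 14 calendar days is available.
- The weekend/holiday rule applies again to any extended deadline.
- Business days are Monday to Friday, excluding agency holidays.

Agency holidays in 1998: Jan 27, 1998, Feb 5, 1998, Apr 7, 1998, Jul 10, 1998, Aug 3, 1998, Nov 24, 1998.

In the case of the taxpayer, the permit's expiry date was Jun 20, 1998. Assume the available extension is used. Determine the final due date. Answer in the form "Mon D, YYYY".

Sep 14, 1998

The second month after Jun 20, 1998 is August 1998, whose last day is Aug 31, 1998.
Since Aug 31, 1998 is a Monday and not a holiday, the date is unchanged.
With the 14-day extension, Aug 31, 1998 becomes Sep 14, 1998.
Sep 14, 1998 falls on a Monday, which is a business day, so no adjustment is needed.
Deadline: Sep 14, 1998.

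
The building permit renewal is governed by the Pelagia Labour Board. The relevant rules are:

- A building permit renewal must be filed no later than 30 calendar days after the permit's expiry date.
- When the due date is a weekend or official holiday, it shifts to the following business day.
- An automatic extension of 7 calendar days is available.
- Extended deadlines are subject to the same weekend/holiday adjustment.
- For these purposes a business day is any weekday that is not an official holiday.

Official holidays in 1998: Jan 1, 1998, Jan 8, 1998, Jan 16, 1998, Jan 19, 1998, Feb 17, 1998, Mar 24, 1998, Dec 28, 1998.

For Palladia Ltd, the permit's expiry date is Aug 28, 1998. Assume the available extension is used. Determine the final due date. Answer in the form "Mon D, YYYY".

Adding 30 calendar days to Aug 28, 1998 gives Sep 27, 1998.
Sep 27, 1998 is a Sunday, so it moves to the next business day, Sep 28, 1998 (Monday).
The 7-calendar-day extension moves the deadline from Sep 28, 1998 to Oct 5, 1998.
Oct 5, 1998 falls on a Monday, which is a business day, so no adjustment is needed.
The final due date is Oct 5, 1998.

Oct 5, 1998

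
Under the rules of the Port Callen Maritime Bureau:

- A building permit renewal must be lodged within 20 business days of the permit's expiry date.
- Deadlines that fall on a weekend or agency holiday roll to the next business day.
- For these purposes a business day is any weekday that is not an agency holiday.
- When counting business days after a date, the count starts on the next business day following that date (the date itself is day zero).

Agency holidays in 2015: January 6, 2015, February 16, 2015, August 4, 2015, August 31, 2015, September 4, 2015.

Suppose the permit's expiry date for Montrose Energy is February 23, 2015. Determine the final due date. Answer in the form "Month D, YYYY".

March 23, 2015

Counting 20 business days after February 23, 2015 (skipping weekends and listed holidays) reaches March 23, 2015.
March 23, 2015 falls on a Monday, which is a business day, so no adjustment is needed.
So the filing is due March 23, 2015.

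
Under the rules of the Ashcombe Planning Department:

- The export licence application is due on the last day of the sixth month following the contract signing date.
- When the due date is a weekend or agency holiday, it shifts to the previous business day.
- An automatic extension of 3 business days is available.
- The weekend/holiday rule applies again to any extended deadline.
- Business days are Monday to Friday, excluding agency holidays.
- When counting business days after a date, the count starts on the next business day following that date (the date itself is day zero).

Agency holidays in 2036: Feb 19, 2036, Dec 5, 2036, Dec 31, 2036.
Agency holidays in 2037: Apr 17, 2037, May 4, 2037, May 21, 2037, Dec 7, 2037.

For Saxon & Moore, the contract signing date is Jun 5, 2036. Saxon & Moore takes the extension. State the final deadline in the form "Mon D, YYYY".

6 months after Jun 5, 2036 falls in December 2036; the last day of that month is Dec 31, 2036.
Dec 31, 2036 is a listed holiday; the preceding business day is Dec 30, 2036 (Tuesday).
Applying the 3-business-day extension: 3 business days after Dec 30, 2036 is Jan 5, 2037.
Since Jan 5, 2037 is a Monday and not a holiday, the date is unchanged.
Deadline: Jan 5, 2037.

Jan 5, 2037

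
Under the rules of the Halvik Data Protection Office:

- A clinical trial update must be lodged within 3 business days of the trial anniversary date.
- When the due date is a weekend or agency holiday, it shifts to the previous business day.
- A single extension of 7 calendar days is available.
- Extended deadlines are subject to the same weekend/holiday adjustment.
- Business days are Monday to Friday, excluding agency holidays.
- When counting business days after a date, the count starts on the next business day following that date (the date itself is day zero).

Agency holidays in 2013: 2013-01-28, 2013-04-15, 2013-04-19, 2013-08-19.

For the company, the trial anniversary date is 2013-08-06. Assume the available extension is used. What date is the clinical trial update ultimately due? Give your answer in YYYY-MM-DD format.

3 business days after 2013-08-06, excluding weekends and holidays, is 2013-08-09.
Since 2013-08-09 is a Friday and not a holiday, the date is unchanged.
Applying the 7-calendar-day extension: 2013-08-09 + 7 days = 2013-08-16.
2013-08-16 is a Friday and not a listed holiday, so it stands.
So the filing is due 2013-08-16.

2013-08-16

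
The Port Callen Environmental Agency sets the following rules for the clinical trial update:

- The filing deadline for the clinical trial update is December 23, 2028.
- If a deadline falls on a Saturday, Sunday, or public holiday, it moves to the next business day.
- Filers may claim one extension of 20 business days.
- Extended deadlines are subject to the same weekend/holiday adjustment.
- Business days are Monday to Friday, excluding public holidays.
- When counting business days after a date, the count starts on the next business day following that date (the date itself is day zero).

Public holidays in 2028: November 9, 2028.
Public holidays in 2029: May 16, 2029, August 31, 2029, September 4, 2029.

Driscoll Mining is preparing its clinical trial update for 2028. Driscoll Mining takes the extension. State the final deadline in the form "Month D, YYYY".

The statutory due date is December 23, 2028.
December 23, 2028 falls on a Saturday. Rolling to the next business day gives December 25, 2028, a Monday.
Counting 20 further business days from December 25, 2028 reaches January 22, 2029.
January 22, 2029 is a Monday and not a listed holiday, so it stands.
Deadline: January 22, 2029.

January 22, 2029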